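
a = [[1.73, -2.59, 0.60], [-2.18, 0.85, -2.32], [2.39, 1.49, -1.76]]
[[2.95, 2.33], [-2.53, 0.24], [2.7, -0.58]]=a @ [[1.22, 0.02], [-0.37, -1.0], [-0.19, -0.49]]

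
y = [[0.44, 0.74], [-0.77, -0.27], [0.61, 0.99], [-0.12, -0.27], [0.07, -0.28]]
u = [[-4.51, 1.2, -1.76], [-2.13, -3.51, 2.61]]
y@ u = [[-3.56, -2.07, 1.16], [4.05, 0.02, 0.65], [-4.86, -2.74, 1.51], [1.12, 0.80, -0.49], [0.28, 1.07, -0.85]]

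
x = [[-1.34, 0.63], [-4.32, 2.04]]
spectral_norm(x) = 5.00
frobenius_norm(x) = 5.00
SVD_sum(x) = [[-1.34, 0.63], [-4.32, 2.04]] + [[-0.00, -0.00], [0.00, 0.00]]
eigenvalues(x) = [-0.02, 0.72]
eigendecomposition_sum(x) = [[-0.05, 0.01], [-0.10, 0.03]] + [[-1.29,0.62], [-4.22,2.01]]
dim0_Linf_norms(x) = [4.32, 2.04]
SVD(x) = [[-0.30, -0.96], [-0.96, 0.3]] @ diag([5.00164915240941, 0.0023992086678486985]) @ [[0.9, -0.43], [0.43, 0.9]]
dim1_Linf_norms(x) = [1.34, 4.32]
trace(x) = 0.70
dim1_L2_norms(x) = [1.48, 4.78]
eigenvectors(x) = [[-0.43, -0.29],  [-0.9, -0.96]]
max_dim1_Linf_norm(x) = 4.32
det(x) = -0.01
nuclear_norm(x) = 5.00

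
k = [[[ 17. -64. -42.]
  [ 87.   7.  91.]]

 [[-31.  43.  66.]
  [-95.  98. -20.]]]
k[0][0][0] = 17.0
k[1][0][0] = -31.0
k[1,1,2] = -20.0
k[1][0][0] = -31.0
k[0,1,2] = 91.0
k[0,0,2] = -42.0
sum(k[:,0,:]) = -11.0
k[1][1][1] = 98.0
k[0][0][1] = -64.0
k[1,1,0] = -95.0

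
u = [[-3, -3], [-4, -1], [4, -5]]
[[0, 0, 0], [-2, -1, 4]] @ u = [[0, 0], [26, -13]]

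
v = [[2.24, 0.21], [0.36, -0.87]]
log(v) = [[0.81+0.02j, 0.06-0.21j], [(0.11-0.36j), -0.10+3.12j]]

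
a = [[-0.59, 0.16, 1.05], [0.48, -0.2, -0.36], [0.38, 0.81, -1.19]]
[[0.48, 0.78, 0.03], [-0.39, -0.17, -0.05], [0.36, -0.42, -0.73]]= a@ [[-0.37, 0.68, -0.61], [0.81, 0.66, -0.88], [0.13, 1.02, -0.18]]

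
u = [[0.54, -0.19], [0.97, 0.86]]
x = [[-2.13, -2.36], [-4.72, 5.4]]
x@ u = [[-3.44, -1.62],  [2.69, 5.54]]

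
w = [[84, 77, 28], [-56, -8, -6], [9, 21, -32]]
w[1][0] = -56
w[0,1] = 77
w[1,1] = -8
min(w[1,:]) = -56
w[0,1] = 77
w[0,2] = 28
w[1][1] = -8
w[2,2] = -32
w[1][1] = -8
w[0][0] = 84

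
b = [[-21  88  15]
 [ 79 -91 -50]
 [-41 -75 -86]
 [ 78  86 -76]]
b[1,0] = 79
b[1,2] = -50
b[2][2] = -86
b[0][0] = -21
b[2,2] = -86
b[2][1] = -75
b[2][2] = -86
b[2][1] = -75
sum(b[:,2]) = -197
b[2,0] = -41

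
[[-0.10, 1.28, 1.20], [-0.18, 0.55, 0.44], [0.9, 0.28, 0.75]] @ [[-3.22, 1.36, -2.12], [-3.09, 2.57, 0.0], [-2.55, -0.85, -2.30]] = [[-6.69, 2.13, -2.55], [-2.24, 0.79, -0.63], [-5.68, 1.31, -3.63]]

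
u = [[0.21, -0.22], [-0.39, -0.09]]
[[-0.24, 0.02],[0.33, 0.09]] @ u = [[-0.06, 0.05], [0.03, -0.08]]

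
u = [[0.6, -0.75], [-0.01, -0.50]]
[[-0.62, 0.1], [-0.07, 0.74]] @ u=[[-0.37, 0.42], [-0.05, -0.32]]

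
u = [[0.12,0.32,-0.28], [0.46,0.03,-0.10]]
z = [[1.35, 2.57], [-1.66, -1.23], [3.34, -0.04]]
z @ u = [[1.34, 0.51, -0.64], [-0.76, -0.57, 0.59], [0.38, 1.07, -0.93]]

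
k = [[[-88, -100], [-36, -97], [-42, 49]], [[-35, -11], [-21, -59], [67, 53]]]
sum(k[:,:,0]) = -155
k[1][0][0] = -35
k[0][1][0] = -36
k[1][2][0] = 67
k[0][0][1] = -100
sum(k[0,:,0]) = -166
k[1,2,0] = 67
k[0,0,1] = -100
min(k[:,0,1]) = -100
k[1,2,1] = 53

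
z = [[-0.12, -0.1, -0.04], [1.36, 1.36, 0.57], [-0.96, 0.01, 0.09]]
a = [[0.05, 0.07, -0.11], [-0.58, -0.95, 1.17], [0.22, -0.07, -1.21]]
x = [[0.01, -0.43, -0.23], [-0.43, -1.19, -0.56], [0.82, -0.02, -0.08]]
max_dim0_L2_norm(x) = 1.27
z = a @ x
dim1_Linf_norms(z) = [0.12, 1.36, 0.96]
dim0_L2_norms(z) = [1.67, 1.36, 0.58]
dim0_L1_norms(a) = [0.85, 1.09, 2.49]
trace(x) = -1.26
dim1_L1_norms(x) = [0.67, 2.18, 0.92]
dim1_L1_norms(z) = [0.26, 3.29, 1.06]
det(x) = -0.01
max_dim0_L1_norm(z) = 2.44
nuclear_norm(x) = 2.30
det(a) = 0.00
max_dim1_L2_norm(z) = 2.01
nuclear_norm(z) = 2.82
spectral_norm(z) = 2.12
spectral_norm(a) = 1.91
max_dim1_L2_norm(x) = 1.38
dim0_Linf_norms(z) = [1.36, 1.36, 0.57]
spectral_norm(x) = 1.47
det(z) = 0.00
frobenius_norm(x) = 1.68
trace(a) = -2.11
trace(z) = 1.33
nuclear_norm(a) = 2.61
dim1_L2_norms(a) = [0.14, 1.61, 1.23]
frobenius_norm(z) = 2.23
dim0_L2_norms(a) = [0.62, 0.96, 1.69]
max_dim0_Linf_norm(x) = 1.19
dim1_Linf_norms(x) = [0.43, 1.19, 0.82]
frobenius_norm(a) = 2.04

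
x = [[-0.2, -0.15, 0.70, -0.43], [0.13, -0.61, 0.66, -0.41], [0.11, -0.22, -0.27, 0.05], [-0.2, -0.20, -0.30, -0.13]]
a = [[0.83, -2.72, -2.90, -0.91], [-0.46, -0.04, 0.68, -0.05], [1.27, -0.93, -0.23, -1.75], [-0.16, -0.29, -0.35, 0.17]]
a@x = [[-0.66,2.35,-0.16,0.73], [0.17,-0.05,-0.52,0.25], [-0.05,0.78,0.86,0.05], [-0.08,0.24,-0.26,0.15]]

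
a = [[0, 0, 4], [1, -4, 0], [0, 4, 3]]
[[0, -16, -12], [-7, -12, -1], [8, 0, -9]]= a@[[1, 0, -1], [2, 3, 0], [0, -4, -3]]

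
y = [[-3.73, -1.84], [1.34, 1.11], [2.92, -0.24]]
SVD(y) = [[-0.80, 0.37],[0.31, -0.43],[0.52, 0.83]] @ diag([5.183760868310599, 1.4278736849496705]) @ [[0.95, 0.33], [0.33, -0.95]]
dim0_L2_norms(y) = [4.92, 2.16]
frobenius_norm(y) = 5.38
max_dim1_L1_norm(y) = 5.57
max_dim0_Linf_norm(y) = 3.73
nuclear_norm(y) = 6.61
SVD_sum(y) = [[-3.9, -1.34],[1.54, 0.53],[2.54, 0.87]] + [[0.17, -0.50], [-0.2, 0.58], [0.38, -1.11]]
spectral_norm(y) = 5.18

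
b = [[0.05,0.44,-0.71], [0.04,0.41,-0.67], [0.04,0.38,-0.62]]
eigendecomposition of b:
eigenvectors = [[0.59+0.00j, 0.09-0.49j, 0.09+0.49j], [(0.6+0j), 0.74+0.00j, 0.74-0.00j], [(0.54+0j), (0.46-0.04j), 0.46+0.04j]]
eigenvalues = [(-0.16+0j), (-0+0.01j), (-0-0.01j)]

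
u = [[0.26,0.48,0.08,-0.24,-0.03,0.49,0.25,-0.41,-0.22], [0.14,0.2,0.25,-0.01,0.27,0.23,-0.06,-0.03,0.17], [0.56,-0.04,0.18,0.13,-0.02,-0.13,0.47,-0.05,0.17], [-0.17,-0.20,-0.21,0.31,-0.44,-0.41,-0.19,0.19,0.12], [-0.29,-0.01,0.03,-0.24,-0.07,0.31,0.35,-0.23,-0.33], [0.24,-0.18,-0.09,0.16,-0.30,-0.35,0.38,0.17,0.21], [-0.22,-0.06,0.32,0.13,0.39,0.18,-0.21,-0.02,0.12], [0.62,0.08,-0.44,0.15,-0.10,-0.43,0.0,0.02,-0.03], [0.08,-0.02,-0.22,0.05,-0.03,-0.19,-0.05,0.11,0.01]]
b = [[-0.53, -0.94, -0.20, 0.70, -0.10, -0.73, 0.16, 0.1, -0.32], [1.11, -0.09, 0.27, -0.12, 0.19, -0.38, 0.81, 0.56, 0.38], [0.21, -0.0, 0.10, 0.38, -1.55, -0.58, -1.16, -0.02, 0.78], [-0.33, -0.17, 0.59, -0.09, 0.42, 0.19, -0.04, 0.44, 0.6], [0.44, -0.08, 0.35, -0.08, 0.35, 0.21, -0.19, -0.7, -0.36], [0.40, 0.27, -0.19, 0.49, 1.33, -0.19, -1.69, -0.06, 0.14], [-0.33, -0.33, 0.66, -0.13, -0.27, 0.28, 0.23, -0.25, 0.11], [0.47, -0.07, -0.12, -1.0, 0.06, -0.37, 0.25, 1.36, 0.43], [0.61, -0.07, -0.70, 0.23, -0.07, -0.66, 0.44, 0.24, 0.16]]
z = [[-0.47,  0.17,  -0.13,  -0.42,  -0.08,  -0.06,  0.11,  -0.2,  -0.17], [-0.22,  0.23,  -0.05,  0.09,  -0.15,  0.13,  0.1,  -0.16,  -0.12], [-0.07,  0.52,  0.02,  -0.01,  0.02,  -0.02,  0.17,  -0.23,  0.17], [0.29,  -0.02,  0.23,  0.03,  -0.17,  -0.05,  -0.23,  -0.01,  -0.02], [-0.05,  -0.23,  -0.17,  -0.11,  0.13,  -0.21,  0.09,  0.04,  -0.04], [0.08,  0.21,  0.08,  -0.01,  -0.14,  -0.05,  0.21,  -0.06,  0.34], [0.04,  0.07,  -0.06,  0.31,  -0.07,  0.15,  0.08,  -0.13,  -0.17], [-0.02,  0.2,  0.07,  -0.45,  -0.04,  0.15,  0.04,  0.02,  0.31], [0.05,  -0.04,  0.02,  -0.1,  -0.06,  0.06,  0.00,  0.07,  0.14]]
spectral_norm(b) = 2.59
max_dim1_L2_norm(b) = 2.28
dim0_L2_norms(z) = [0.61, 0.7, 0.34, 0.71, 0.32, 0.34, 0.41, 0.38, 0.58]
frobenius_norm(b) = 4.85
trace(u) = 0.35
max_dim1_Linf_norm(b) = 1.69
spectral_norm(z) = 0.97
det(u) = 0.00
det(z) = -0.00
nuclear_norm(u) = 4.82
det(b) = 0.01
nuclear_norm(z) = 3.56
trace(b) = 1.30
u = z @ b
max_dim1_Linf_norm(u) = 0.62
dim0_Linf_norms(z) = [0.47, 0.52, 0.23, 0.45, 0.17, 0.21, 0.23, 0.23, 0.34]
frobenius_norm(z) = 1.54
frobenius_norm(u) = 2.21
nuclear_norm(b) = 12.26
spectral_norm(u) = 1.48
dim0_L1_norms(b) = [4.43, 2.02, 3.18, 3.22, 4.34, 3.59, 4.97, 3.73, 3.28]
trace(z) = 0.13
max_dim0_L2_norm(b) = 2.29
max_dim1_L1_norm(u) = 2.46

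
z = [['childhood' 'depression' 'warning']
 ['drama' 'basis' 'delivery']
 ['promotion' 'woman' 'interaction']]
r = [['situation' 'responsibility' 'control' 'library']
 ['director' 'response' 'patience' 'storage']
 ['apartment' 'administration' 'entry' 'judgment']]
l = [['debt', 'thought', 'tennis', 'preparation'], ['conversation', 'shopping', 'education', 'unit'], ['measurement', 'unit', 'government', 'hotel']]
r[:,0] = ['situation', 'director', 'apartment']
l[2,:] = ['measurement', 'unit', 'government', 'hotel']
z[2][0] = 'promotion'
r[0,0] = 'situation'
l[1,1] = 'shopping'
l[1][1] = 'shopping'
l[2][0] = 'measurement'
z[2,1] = 'woman'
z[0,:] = ['childhood', 'depression', 'warning']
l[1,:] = ['conversation', 'shopping', 'education', 'unit']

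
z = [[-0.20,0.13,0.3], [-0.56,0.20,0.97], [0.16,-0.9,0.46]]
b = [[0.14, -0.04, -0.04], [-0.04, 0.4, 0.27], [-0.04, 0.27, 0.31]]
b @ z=[[-0.01, 0.05, -0.02], [-0.17, -0.17, 0.5], [-0.09, -0.23, 0.39]]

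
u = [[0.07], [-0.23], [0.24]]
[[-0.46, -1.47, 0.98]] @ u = [[0.54]]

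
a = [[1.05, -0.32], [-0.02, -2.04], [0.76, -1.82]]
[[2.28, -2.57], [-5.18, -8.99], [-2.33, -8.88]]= a @[[2.94, -1.1], [2.51, 4.42]]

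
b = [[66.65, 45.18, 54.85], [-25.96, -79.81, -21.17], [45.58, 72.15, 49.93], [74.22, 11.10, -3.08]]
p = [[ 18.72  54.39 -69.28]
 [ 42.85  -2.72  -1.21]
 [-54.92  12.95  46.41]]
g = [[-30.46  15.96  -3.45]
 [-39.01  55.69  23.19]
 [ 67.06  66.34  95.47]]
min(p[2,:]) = -54.92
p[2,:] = [-54.92, 12.95, 46.41]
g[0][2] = -3.45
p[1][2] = -1.21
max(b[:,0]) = 74.22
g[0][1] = 15.96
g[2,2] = 95.47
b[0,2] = 54.85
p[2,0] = -54.92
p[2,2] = 46.41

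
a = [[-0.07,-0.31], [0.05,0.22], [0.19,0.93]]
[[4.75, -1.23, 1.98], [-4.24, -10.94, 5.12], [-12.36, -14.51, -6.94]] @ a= [[-0.02,0.1], [0.72,3.67], [-1.18,-5.81]]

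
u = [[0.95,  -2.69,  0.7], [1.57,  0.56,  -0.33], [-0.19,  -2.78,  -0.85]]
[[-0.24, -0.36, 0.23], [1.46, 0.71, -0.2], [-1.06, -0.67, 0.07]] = u @ [[0.79, 0.35, -0.07], [0.35, 0.24, -0.07], [-0.07, -0.07, 0.16]]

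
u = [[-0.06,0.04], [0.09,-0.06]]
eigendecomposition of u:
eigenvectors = [[0.55, -0.55], [0.83, 0.83]]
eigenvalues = [0.0, -0.12]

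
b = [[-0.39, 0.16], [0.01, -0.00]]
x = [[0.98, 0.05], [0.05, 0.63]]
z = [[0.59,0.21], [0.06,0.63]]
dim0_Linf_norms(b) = [0.39, 0.16]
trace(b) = -0.39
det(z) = 0.36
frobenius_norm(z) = 0.89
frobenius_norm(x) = 1.17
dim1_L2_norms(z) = [0.63, 0.63]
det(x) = 0.61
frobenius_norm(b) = 0.42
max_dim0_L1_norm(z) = 0.84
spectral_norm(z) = 0.75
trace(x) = 1.61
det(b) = -0.00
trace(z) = 1.22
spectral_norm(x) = 0.99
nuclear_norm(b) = 0.43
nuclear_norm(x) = 1.61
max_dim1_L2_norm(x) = 0.98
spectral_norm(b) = 0.42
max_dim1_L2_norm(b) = 0.42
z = b + x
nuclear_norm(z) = 1.23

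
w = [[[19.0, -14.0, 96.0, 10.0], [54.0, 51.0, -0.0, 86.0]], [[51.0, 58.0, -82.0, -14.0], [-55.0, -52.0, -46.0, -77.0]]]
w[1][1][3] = -77.0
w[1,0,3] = -14.0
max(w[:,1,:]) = 86.0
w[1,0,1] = 58.0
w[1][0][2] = -82.0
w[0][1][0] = 54.0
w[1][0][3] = -14.0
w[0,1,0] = 54.0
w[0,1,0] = 54.0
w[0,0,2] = 96.0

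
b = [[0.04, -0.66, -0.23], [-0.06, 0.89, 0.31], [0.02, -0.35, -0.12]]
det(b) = -0.00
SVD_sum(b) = [[0.04, -0.66, -0.23],[-0.06, 0.89, 0.31],[0.02, -0.35, -0.12]] + [[-0.0, -0.0, 0.00], [-0.0, -0.0, 0.0], [-0.0, -0.00, 0.00]] + [[-0.0,0.0,-0.0],[-0.0,0.00,-0.0],[0.0,-0.00,0.0]]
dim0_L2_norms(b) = [0.07, 1.16, 0.4]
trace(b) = 0.81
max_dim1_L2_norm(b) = 0.94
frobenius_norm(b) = 1.23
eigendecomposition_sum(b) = [[0.04, -0.66, -0.23], [-0.06, 0.89, 0.31], [0.02, -0.35, -0.12]] + [[-0.0, -0.0, -0.0], [0.0, 0.00, 0.00], [-0.0, -0.00, -0.0]] + [[-0.00, -0.0, 0.00], [0.0, 0.00, -0.0], [-0.0, -0.00, 0.00]]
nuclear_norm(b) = 1.24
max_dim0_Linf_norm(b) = 0.89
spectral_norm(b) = 1.23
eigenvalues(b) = [0.81, -0.01, 0.0]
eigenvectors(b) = [[-0.57, 0.87, 0.06], [0.77, -0.11, -0.33], [-0.30, 0.48, 0.94]]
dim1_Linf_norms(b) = [0.66, 0.89, 0.35]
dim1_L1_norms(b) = [0.93, 1.26, 0.49]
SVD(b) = [[-0.57,-0.5,-0.65], [0.77,-0.61,-0.2], [-0.30,-0.61,0.73]] @ diag([1.2325491106302373, 0.004544200811650921, 0.0014283289521516947]) @ [[-0.06, 0.94, 0.33], [0.97, 0.13, -0.20], [0.23, -0.31, 0.92]]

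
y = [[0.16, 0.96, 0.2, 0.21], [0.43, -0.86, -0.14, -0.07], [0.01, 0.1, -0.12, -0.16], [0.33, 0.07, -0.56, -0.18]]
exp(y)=[[1.39, 0.77, 0.11, 0.19], [0.33, 0.55, -0.05, -0.0], [0.0, 0.06, 0.92, -0.14], [0.36, 0.15, -0.47, 0.9]]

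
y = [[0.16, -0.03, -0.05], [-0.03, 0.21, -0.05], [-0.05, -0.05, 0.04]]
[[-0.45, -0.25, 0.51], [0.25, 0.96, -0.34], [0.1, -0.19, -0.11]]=y @ [[-2.42, -0.64, 2.0], [1.02, 4.53, -1.96], [0.70, 0.22, -2.71]]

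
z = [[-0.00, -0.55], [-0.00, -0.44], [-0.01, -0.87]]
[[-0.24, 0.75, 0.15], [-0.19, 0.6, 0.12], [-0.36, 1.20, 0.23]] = z @ [[-0.93,  -0.38,  1.08], [0.43,  -1.37,  -0.28]]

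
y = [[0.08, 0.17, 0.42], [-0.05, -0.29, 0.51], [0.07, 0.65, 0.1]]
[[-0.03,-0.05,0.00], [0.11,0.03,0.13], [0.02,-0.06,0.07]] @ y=[[0.00, 0.01, -0.04],  [0.02, 0.09, 0.07],  [0.01, 0.07, -0.02]]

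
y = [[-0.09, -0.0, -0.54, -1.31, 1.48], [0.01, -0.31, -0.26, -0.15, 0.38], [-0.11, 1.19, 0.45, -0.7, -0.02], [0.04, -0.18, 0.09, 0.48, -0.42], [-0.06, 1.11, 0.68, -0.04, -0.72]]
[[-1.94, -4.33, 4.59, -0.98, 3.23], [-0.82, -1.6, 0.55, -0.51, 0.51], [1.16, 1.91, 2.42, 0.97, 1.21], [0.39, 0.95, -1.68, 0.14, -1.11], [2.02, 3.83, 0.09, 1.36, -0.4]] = y @ [[-2.69, -0.88, -0.20, -2.83, -2.10], [-0.63, 1.50, 0.97, 0.85, 1.04], [2.17, 0.7, -1.87, -0.06, -2.52], [-0.87, 0.48, -2.97, 0.48, -1.25], [-1.45, -2.30, -0.22, -0.43, 0.03]]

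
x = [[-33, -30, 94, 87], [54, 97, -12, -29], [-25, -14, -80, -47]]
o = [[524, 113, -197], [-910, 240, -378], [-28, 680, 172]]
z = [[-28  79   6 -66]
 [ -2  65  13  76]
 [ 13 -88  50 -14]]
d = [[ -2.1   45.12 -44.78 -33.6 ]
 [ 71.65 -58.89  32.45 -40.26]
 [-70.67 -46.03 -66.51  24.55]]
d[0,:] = [-2.1, 45.12, -44.78, -33.6]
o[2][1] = 680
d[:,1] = [45.12, -58.89, -46.03]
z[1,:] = [-2, 65, 13, 76]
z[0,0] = -28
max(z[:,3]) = 76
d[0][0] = -2.1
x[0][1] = -30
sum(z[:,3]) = -4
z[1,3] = 76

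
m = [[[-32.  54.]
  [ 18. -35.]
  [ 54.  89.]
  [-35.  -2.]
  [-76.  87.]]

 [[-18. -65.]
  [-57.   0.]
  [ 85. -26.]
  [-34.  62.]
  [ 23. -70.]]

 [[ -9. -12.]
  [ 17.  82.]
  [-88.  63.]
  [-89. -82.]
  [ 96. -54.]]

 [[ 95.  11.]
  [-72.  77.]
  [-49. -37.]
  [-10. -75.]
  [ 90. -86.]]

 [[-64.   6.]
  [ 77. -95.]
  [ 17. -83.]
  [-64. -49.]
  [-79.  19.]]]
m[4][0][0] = -64.0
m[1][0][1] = -65.0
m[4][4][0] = -79.0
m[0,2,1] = 89.0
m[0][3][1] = -2.0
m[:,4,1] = [87.0, -70.0, -54.0, -86.0, 19.0]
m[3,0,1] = 11.0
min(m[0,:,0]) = -76.0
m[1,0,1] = -65.0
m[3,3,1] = -75.0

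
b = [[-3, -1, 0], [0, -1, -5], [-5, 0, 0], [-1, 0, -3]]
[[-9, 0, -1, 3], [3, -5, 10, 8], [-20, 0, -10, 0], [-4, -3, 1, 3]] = b @ [[4, 0, 2, 0], [-3, 0, -5, -3], [0, 1, -1, -1]]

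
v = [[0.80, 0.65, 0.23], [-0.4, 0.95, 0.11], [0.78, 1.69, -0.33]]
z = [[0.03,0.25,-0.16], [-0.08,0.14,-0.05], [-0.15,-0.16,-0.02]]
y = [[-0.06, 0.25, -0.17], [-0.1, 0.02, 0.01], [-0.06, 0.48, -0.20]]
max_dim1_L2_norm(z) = 0.3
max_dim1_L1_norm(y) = 0.74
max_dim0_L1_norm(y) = 0.75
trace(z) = 0.15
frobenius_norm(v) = 2.40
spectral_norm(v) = 2.20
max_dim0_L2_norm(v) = 2.04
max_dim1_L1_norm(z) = 0.44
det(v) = -0.76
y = v @ z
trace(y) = -0.24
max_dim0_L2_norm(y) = 0.54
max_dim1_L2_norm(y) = 0.52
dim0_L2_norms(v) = [1.19, 2.04, 0.42]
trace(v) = 1.42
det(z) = -0.00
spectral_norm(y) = 0.61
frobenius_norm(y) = 0.62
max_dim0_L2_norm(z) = 0.33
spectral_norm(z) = 0.36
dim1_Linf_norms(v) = [0.8, 0.95, 1.69]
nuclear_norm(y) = 0.76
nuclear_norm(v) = 3.47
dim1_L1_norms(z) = [0.44, 0.27, 0.33]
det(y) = 0.00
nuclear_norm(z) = 0.60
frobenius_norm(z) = 0.41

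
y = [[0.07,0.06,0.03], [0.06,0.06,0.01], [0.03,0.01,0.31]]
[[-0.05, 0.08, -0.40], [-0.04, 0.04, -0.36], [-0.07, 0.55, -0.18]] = y @ [[-1.41, -0.33, -3.21],[0.8, 0.75, -2.76],[-0.13, 1.77, -0.17]]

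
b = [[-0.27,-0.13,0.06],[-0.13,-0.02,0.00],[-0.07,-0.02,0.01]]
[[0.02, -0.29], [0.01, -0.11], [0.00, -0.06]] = b@[[-0.05, 0.67], [-0.07, 0.96], [-0.02, 0.23]]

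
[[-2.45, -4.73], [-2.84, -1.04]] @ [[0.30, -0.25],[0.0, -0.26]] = [[-0.74,  1.84], [-0.85,  0.98]]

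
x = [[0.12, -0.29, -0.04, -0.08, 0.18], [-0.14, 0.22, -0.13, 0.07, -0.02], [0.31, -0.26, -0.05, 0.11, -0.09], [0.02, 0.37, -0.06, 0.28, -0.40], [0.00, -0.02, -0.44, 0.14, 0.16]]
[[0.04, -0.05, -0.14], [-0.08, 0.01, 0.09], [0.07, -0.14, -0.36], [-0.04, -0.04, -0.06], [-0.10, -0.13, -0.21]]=x @ [[0.48, -0.15, -0.73],[0.14, 0.19, 0.29],[0.23, 0.32, 0.51],[-0.13, -0.09, -0.10],[0.13, 0.16, 0.23]]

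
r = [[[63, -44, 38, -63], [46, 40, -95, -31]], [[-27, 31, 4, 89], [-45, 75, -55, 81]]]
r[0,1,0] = 46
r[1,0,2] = 4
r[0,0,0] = 63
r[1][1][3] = 81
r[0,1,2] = -95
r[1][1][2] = -55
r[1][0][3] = 89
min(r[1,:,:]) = -55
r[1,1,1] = 75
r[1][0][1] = 31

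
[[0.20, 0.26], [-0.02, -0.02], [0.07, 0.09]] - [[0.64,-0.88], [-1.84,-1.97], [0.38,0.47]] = [[-0.44, 1.14],[1.82, 1.95],[-0.31, -0.38]]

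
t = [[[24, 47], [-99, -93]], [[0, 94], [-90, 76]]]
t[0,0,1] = 47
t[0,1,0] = -99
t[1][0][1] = 94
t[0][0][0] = 24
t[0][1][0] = -99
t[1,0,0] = 0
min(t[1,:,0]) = -90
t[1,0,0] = 0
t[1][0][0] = 0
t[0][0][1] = 47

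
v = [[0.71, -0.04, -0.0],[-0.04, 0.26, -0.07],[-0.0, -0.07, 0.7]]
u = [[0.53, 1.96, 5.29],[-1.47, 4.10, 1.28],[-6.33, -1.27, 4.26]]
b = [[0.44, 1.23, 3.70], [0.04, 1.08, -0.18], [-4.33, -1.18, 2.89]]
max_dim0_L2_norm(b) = 4.7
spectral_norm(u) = 8.48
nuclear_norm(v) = 1.67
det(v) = 0.12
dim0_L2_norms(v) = [0.71, 0.27, 0.7]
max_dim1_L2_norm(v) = 0.71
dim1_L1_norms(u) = [7.78, 6.85, 11.86]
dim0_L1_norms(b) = [4.81, 3.49, 6.77]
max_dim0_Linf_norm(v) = 0.71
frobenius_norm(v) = 1.04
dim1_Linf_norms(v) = [0.71, 0.26, 0.7]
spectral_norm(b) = 5.64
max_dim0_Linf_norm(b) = 4.33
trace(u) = 8.89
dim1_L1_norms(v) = [0.75, 0.37, 0.77]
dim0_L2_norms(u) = [6.52, 4.72, 6.91]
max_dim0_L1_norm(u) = 10.83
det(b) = 19.22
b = v @ u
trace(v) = 1.67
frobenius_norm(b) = 6.71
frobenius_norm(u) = 10.61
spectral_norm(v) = 0.72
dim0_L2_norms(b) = [4.35, 2.02, 4.7]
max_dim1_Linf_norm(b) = 4.33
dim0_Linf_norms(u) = [6.33, 4.1, 5.29]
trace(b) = 4.41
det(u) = 153.68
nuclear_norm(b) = 10.12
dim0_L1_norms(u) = [8.33, 7.33, 10.83]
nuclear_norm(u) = 17.25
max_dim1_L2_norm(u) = 7.73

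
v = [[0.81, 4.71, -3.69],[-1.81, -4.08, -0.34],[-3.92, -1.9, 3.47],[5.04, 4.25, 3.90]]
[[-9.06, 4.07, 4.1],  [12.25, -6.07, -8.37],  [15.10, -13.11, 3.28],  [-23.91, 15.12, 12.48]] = v @ [[-3.3,3.06,-0.53], [-1.52,0.15,2.16], [-0.21,-0.24,1.53]]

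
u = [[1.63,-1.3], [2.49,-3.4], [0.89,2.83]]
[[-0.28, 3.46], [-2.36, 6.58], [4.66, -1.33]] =u@[[0.91, 1.40], [1.36, -0.91]]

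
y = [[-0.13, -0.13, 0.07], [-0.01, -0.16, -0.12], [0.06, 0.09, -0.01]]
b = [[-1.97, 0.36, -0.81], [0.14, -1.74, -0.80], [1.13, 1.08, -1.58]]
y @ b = [[0.32, 0.26, 0.1],[-0.14, 0.15, 0.33],[-0.12, -0.15, -0.1]]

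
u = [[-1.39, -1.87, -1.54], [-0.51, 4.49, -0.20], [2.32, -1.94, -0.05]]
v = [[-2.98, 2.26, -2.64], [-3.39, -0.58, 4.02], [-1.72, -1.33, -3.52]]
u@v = [[13.13, -0.01, 1.57], [-13.36, -3.49, 20.1], [-0.25, 6.43, -13.75]]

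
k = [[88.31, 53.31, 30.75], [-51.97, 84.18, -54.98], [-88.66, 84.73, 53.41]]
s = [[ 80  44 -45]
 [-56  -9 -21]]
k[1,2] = -54.98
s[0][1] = 44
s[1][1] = -9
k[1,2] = -54.98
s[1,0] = -56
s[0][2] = -45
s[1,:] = [-56, -9, -21]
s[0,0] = 80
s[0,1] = 44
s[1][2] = -21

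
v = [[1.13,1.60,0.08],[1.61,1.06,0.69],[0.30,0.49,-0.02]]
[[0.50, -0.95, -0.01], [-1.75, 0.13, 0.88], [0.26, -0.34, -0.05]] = v @ [[-3.18, 0.12, 0.73], [2.51, -0.73, -0.54], [1.03, 1.03, 0.4]]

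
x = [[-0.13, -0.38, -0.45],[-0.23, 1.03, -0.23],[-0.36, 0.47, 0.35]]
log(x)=[[(-0.82+2.54j), (-0.44+0.14j), -0.19+1.62j], [-0.16+0.56j, 0.06+0.03j, -0.20+0.36j], [(-0.25+0.9j), (0.59+0.05j), (-0.66+0.57j)]]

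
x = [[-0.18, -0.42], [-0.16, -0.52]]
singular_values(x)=[0.71, 0.04]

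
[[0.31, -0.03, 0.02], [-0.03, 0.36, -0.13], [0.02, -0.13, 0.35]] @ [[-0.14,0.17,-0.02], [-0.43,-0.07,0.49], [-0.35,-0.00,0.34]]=[[-0.04, 0.05, -0.01], [-0.11, -0.03, 0.13], [-0.07, 0.01, 0.05]]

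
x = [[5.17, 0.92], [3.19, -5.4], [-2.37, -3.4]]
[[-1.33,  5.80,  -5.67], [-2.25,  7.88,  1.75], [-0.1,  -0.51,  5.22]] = x @ [[-0.3, 1.25, -0.94],[0.24, -0.72, -0.88]]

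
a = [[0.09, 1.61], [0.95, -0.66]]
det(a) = -1.589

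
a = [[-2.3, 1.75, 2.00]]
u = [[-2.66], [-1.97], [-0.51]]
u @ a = [[6.12,-4.66,-5.32], [4.53,-3.45,-3.94], [1.17,-0.89,-1.02]]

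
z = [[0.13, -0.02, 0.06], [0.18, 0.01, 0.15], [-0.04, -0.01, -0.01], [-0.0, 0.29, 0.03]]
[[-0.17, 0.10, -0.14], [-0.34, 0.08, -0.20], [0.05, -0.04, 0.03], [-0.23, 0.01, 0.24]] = z @ [[-0.83, 1.14, -0.72], [-0.68, 0.12, 0.88], [-1.21, -0.82, -0.52]]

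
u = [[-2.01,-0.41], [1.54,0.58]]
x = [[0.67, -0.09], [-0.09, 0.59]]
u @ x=[[-1.31, -0.06], [0.98, 0.2]]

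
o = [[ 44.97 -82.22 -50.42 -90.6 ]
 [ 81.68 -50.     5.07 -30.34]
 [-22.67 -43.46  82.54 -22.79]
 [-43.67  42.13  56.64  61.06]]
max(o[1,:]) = 81.68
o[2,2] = 82.54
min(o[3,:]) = -43.67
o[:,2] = [-50.42, 5.07, 82.54, 56.64]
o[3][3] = 61.06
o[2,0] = -22.67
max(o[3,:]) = 61.06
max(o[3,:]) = 61.06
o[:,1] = [-82.22, -50.0, -43.46, 42.13]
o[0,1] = -82.22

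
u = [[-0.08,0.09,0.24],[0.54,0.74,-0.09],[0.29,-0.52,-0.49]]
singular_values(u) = [0.98, 0.74, 0.09]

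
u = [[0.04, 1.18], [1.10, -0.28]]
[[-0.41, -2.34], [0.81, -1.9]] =u @ [[0.64, -2.21], [-0.37, -1.91]]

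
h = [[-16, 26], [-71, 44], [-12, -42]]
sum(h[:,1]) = 28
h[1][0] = -71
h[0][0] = -16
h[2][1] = -42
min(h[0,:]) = -16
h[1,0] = -71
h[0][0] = -16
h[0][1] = 26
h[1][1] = 44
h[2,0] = -12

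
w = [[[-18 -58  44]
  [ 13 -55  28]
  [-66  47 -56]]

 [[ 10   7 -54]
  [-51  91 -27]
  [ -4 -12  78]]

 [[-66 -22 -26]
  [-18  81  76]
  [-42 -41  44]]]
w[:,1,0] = [13, -51, -18]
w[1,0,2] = -54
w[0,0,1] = -58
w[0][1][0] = 13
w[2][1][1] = 81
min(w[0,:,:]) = -66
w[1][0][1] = 7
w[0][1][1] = -55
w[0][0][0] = -18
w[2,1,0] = -18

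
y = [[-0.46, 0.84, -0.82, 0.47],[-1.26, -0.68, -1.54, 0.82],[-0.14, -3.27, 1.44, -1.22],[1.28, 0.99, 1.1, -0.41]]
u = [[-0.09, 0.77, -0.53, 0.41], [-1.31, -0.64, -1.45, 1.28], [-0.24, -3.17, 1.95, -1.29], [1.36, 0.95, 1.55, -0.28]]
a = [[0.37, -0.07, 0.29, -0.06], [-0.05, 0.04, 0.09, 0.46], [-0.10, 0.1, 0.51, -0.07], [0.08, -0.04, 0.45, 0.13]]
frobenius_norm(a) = 0.98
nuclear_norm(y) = 7.26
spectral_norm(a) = 0.76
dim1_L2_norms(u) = [1.02, 2.42, 3.95, 2.29]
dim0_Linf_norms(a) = [0.37, 0.1, 0.51, 0.46]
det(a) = 0.01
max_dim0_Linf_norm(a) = 0.51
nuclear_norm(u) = 8.05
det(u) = 0.67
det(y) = 0.00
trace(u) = 0.94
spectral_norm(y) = 3.98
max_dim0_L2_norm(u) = 3.46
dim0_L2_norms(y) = [1.86, 3.58, 2.52, 1.6]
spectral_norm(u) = 4.15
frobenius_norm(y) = 5.02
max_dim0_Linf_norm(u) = 3.17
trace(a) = 1.05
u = y + a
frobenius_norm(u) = 5.27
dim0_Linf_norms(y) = [1.28, 3.27, 1.54, 1.22]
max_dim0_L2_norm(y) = 3.58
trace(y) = -0.11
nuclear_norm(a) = 1.69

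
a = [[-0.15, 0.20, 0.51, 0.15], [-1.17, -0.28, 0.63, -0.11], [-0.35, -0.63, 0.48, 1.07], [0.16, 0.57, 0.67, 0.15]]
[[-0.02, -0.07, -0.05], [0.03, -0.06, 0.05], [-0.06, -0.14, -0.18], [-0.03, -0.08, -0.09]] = a@[[-0.01,-0.07,-0.02], [-0.03,0.1,-0.07], [-0.0,-0.19,-0.02], [-0.08,-0.01,-0.21]]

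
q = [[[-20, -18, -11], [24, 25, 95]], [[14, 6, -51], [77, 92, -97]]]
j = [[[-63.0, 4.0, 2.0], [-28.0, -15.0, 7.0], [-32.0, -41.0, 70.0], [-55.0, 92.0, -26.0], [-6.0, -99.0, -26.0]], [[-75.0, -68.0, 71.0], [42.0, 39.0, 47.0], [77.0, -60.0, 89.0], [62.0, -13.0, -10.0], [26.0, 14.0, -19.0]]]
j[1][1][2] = 47.0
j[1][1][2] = 47.0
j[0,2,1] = -41.0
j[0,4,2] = -26.0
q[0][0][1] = -18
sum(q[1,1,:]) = 72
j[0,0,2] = 2.0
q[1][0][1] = 6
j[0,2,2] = 70.0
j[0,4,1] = -99.0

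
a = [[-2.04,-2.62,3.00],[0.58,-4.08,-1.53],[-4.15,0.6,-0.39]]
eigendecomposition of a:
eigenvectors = [[0.09-0.66j,(0.09+0.66j),(0.46+0j)],[(-0.19+0.12j),(-0.19-0.12j),(0.82+0j)],[0.72+0.00j,(0.72-0j),(0.35+0j)]]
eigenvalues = [(-1.05+3.9j), (-1.05-3.9j), (-4.41+0j)]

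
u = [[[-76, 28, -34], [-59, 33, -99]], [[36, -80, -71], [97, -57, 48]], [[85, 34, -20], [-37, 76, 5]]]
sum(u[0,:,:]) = -207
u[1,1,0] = 97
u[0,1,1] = 33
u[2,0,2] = -20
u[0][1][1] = 33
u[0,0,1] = 28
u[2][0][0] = 85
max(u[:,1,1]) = 76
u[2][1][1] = 76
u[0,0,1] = 28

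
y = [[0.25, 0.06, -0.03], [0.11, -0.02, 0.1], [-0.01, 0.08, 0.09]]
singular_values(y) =[0.28, 0.14, 0.09]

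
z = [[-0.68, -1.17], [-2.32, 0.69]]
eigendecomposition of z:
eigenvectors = [[-0.73, 0.43], [-0.68, -0.90]]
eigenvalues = [-1.78, 1.79]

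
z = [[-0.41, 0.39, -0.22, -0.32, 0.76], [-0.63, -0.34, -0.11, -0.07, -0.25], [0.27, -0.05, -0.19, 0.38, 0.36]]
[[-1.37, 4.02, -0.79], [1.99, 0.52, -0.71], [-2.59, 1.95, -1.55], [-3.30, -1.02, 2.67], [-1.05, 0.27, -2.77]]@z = [[-2.18, -1.86, 0.01, -0.14, -2.33],[-1.34, 0.63, -0.36, -0.94, 1.13],[-0.59, -1.6, 0.65, 0.1, -3.01],[2.72, -1.07, 0.33, 2.14, -1.29],[-0.49, -0.36, 0.73, -0.74, -1.86]]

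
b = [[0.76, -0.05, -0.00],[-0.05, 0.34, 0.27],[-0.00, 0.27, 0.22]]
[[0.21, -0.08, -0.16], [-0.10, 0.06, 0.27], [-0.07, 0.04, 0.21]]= b@[[0.27,  -0.10,  -0.20], [-0.1,  0.07,  0.11], [-0.2,  0.11,  0.83]]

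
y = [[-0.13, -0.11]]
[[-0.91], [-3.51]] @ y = [[0.12, 0.1], [0.46, 0.39]]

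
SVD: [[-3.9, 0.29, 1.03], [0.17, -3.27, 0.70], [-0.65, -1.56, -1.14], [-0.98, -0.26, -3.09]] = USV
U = [[-0.97, 0.05, 0.24], [0.14, -0.69, 0.6], [-0.09, -0.54, -0.09], [-0.19, -0.48, -0.75]]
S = [4.08, 3.68, 3.48]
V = [[0.99, -0.13, -0.05], [0.14, 0.88, 0.45], [-0.02, -0.45, 0.89]]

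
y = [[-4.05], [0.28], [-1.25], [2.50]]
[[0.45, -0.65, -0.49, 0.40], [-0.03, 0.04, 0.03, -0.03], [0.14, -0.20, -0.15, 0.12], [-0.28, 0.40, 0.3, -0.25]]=y@[[-0.11, 0.16, 0.12, -0.10]]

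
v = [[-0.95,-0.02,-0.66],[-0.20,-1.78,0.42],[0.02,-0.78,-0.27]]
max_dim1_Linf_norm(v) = 1.78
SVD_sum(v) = [[-0.0, -0.01, 0.0], [-0.17, -1.81, 0.27], [-0.07, -0.72, 0.11]] + [[-0.91, -0.02, -0.71], [0.06, 0.0, 0.04], [-0.13, -0.00, -0.1]] + [[-0.04, 0.01, 0.05], [-0.09, 0.02, 0.11], [0.22, -0.06, -0.28]]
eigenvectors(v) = [[-0.43+0.00j,(0.82+0j),0.82-0.00j],[(-0.79+0j),(-0.29-0.06j),-0.29+0.06j],[-0.44+0.00j,-0.34-0.37j,(-0.34+0.37j)]]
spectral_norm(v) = 1.97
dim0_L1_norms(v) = [1.17, 2.58, 1.35]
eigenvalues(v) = [(-1.66+0j), (-0.67+0.3j), (-0.67-0.3j)]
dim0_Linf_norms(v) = [0.95, 1.78, 0.66]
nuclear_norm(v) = 3.53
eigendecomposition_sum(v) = [[-0.24-0.00j,-0.85+0.00j,0.14+0.00j], [(-0.45-0j),-1.55+0.00j,(0.26+0j)], [-0.25-0.00j,-0.86+0.00j,0.14+0.00j]] + [[-0.35-0.02j, 0.41+0.47j, (-0.4-0.83j)], [0.12+0.03j, (-0.11-0.2j), (0.08+0.33j)], [0.13+0.17j, (0.04-0.38j), -0.21+0.52j]] + [[(-0.35+0.02j), 0.41-0.47j, -0.40+0.83j], [0.12-0.03j, (-0.11+0.2j), 0.08-0.33j], [(0.13-0.17j), 0.04+0.38j, (-0.21-0.52j)]]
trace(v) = -3.00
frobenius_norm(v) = 2.32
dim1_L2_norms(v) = [1.16, 1.84, 0.83]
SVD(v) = [[-0.01, -0.99, 0.15], [-0.93, 0.06, 0.36], [-0.37, -0.14, -0.92]] @ diag([1.9719669607554147, 1.1688124225019638, 0.38758718592614105]) @ [[0.09, 0.98, -0.15],[0.79, 0.02, 0.61],[-0.61, 0.17, 0.78]]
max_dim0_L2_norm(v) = 1.94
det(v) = -0.89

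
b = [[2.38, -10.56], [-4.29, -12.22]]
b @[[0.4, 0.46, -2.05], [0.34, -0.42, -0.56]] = [[-2.64, 5.53, 1.03],  [-5.87, 3.16, 15.64]]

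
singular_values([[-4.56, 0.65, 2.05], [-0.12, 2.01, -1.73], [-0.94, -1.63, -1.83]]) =[5.06, 2.63, 2.61]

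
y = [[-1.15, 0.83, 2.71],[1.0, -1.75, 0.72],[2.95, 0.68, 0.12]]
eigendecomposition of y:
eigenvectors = [[0.6,0.77,0.01], [0.26,-0.20,-0.96], [0.76,-0.60,0.29]]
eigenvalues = [2.67, -3.46, -1.98]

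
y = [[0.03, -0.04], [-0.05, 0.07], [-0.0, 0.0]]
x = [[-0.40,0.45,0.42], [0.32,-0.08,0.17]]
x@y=[[-0.03, 0.05], [0.01, -0.02]]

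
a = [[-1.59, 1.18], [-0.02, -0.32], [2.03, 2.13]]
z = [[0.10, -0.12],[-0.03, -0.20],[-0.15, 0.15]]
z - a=[[1.69, -1.3], [-0.01, 0.12], [-2.18, -1.98]]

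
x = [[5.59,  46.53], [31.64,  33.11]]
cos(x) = [[-0.86, -0.04], [-0.03, -0.89]]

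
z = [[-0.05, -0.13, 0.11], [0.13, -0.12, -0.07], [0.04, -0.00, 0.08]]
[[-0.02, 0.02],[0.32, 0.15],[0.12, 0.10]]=z@[[2.26,1.30], [-0.44,-0.14], [0.33,0.57]]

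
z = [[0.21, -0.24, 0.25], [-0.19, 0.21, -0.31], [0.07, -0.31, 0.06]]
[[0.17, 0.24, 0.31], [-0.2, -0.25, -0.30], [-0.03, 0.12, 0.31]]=z @ [[0.48,0.27,-0.06], [0.30,-0.23,-0.95], [0.56,0.50,0.36]]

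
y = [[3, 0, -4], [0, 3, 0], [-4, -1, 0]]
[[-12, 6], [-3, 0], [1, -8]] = y @[[0, 2], [-1, 0], [3, 0]]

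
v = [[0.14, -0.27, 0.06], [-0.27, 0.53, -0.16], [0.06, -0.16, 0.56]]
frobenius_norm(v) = 0.90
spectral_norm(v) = 0.79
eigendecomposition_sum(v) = [[0.0, 0.00, 0.0], [0.0, 0.00, 0.0], [0.0, 0.0, 0.0]] + [[0.1, -0.20, 0.17],[-0.2, 0.42, -0.34],[0.17, -0.34, 0.28]] + [[0.04, -0.07, -0.11], [-0.07, 0.11, 0.18], [-0.11, 0.18, 0.28]]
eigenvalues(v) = [0.0, 0.79, 0.44]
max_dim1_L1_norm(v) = 0.96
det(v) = 0.00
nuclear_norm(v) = 1.23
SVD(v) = [[-0.35, 0.30, -0.89], [0.72, -0.51, -0.46], [-0.59, -0.81, -0.04]] @ diag([0.7923557580984957, 0.4364296936284819, 0.0012145482730222747]) @ [[-0.35, 0.72, -0.59], [0.3, -0.51, -0.81], [-0.89, -0.46, -0.04]]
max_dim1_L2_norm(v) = 0.62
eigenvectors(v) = [[0.89,0.35,-0.3], [0.46,-0.72,0.51], [0.04,0.59,0.81]]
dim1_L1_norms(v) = [0.47, 0.96, 0.78]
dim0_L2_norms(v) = [0.31, 0.62, 0.59]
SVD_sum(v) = [[0.1, -0.20, 0.17], [-0.2, 0.42, -0.34], [0.17, -0.34, 0.28]] + [[0.04, -0.07, -0.11], [-0.07, 0.11, 0.18], [-0.11, 0.18, 0.28]] + [[0.00, 0.00, 0.0], [0.00, 0.00, 0.00], [0.0, 0.00, 0.0]]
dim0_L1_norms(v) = [0.47, 0.96, 0.78]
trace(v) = 1.23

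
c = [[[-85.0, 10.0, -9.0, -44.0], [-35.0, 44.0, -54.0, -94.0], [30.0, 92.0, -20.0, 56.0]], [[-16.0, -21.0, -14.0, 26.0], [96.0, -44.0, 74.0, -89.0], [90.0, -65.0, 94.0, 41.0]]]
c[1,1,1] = -44.0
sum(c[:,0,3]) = -18.0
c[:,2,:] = [[30.0, 92.0, -20.0, 56.0], [90.0, -65.0, 94.0, 41.0]]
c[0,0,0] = -85.0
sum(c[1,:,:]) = 172.0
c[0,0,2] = -9.0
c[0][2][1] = 92.0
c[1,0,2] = -14.0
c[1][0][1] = -21.0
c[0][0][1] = 10.0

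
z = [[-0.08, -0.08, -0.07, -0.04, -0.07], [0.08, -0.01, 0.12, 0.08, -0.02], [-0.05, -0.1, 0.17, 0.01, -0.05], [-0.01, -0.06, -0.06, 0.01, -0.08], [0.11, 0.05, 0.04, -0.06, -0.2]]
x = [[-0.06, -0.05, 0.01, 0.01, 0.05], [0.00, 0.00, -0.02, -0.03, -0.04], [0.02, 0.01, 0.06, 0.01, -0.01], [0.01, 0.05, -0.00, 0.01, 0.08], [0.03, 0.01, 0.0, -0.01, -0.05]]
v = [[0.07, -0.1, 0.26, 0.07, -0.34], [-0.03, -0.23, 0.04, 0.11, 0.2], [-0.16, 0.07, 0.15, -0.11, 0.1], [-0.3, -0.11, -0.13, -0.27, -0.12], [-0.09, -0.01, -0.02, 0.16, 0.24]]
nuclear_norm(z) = 0.78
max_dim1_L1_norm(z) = 0.46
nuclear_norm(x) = 0.30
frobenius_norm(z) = 0.41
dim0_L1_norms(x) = [0.12, 0.12, 0.09, 0.07, 0.23]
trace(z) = -0.11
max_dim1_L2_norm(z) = 0.24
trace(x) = -0.04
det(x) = -0.00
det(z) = 0.00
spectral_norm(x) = 0.12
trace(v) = -0.04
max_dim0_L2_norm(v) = 0.49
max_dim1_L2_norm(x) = 0.1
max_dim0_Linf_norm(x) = 0.08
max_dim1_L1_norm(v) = 0.93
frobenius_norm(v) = 0.83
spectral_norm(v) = 0.52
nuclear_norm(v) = 1.68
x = v @ z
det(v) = -0.00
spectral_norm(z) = 0.27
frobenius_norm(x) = 0.17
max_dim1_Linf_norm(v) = 0.34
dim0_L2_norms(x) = [0.07, 0.07, 0.06, 0.04, 0.11]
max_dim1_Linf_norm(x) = 0.08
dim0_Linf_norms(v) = [0.3, 0.23, 0.26, 0.27, 0.34]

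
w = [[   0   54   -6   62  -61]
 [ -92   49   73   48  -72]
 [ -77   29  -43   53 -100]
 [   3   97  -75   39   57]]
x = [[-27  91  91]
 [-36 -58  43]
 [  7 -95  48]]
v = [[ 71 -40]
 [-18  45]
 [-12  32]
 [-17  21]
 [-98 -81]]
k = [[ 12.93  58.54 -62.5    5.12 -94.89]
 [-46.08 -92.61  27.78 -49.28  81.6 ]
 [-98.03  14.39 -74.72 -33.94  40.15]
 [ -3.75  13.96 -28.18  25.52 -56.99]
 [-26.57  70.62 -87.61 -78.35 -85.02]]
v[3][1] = 21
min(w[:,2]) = -75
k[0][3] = 5.12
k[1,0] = -46.08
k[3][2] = -28.18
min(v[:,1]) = -81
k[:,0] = [12.93, -46.08, -98.03, -3.75, -26.57]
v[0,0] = 71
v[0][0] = 71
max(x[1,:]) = 43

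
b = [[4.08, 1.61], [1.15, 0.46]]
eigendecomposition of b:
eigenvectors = [[0.96, -0.37], [0.27, 0.93]]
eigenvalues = [4.53, 0.01]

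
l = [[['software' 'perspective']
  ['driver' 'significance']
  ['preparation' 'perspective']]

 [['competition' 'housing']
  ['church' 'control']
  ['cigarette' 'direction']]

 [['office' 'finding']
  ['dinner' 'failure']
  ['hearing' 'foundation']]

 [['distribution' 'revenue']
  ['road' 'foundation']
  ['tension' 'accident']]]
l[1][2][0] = 'cigarette'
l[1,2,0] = 'cigarette'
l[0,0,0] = 'software'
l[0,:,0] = ['software', 'driver', 'preparation']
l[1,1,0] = 'church'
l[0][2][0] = 'preparation'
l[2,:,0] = ['office', 'dinner', 'hearing']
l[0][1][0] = 'driver'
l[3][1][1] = 'foundation'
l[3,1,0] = 'road'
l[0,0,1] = 'perspective'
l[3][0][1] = 'revenue'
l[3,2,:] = ['tension', 'accident']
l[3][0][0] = 'distribution'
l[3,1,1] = 'foundation'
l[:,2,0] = ['preparation', 'cigarette', 'hearing', 'tension']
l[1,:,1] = ['housing', 'control', 'direction']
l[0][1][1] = 'significance'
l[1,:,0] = ['competition', 'church', 'cigarette']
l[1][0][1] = 'housing'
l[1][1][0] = 'church'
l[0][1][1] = 'significance'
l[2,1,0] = 'dinner'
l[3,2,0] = 'tension'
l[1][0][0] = 'competition'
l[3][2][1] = 'accident'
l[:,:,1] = [['perspective', 'significance', 'perspective'], ['housing', 'control', 'direction'], ['finding', 'failure', 'foundation'], ['revenue', 'foundation', 'accident']]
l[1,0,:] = ['competition', 'housing']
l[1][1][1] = 'control'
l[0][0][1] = 'perspective'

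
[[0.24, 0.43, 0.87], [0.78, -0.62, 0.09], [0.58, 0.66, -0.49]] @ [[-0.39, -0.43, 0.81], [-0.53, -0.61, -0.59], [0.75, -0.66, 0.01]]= [[0.33, -0.94, -0.05], [0.09, -0.02, 1.0], [-0.94, -0.33, 0.08]]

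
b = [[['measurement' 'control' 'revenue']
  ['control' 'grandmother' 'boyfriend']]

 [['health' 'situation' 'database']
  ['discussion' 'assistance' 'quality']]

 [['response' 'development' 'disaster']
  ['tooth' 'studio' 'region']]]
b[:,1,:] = [['control', 'grandmother', 'boyfriend'], ['discussion', 'assistance', 'quality'], ['tooth', 'studio', 'region']]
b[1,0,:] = ['health', 'situation', 'database']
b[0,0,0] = 'measurement'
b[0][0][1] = 'control'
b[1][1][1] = 'assistance'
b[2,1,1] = 'studio'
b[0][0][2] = 'revenue'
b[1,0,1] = 'situation'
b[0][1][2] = 'boyfriend'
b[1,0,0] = 'health'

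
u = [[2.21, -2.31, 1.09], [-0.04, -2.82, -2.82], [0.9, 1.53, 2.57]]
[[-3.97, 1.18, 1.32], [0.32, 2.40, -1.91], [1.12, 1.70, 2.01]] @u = [[-7.63,7.86,-4.26], [-1.11,-10.43,-11.33], [4.22,-4.31,1.59]]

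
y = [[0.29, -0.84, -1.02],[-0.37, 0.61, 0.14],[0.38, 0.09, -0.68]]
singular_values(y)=[1.57, 0.63, 0.31]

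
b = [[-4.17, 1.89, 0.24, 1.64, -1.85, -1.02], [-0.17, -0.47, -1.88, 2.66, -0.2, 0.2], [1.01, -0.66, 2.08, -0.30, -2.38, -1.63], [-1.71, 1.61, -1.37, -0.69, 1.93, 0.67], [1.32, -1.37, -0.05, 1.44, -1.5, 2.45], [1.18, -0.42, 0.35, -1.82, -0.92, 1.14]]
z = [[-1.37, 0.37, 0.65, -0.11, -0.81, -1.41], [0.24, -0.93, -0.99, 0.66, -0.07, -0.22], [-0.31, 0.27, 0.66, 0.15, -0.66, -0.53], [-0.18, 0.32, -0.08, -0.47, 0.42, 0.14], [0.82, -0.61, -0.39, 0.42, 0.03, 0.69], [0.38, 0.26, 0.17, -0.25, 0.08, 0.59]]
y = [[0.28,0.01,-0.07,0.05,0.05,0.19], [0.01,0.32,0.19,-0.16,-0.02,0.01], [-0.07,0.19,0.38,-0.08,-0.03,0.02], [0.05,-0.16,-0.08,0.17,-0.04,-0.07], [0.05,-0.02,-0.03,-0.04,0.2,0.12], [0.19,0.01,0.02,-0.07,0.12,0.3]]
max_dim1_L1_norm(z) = 4.72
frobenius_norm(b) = 9.30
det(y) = -0.00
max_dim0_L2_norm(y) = 0.44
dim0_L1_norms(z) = [3.3, 2.76, 2.94, 2.06, 2.07, 3.58]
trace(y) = 1.65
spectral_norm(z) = 2.86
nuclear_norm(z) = 5.76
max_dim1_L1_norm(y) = 0.77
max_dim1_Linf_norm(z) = 1.41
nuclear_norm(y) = 1.65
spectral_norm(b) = 6.08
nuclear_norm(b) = 18.86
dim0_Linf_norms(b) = [4.17, 1.89, 2.08, 2.66, 2.38, 2.45]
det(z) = -0.00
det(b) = 54.73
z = b @ y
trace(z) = -1.49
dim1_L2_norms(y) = [0.35, 0.41, 0.44, 0.26, 0.24, 0.38]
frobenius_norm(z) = 3.45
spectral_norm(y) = 0.62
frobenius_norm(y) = 0.87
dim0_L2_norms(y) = [0.35, 0.41, 0.44, 0.26, 0.24, 0.38]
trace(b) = -3.61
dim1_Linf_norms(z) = [1.41, 0.99, 0.66, 0.47, 0.82, 0.59]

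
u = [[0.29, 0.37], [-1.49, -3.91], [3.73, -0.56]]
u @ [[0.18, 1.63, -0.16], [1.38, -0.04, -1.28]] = [[0.56, 0.46, -0.52], [-5.66, -2.27, 5.24], [-0.10, 6.10, 0.12]]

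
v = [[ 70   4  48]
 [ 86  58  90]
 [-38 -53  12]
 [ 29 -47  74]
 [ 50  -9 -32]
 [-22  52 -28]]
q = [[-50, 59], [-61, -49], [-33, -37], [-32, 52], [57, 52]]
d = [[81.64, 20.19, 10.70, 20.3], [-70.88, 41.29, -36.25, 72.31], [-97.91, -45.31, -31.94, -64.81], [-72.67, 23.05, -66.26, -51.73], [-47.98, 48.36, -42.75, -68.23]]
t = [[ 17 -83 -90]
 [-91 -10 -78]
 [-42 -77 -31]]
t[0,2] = -90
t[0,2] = -90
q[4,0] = 57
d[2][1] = -45.31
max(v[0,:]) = 70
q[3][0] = -32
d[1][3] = 72.31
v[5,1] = 52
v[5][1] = 52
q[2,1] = -37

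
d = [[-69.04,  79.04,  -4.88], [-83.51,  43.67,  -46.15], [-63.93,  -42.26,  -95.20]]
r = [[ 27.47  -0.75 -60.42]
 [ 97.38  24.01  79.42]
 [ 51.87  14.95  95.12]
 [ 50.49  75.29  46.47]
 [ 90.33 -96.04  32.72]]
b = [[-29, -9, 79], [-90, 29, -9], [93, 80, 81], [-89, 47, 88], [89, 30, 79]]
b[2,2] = 81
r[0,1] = -0.75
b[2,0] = 93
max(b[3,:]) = 88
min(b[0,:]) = -29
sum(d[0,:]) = 5.12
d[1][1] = 43.67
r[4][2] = 32.72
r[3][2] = 46.47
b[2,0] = 93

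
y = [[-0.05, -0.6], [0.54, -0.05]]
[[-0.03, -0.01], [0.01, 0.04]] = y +[[0.02, 0.59], [-0.53, 0.09]]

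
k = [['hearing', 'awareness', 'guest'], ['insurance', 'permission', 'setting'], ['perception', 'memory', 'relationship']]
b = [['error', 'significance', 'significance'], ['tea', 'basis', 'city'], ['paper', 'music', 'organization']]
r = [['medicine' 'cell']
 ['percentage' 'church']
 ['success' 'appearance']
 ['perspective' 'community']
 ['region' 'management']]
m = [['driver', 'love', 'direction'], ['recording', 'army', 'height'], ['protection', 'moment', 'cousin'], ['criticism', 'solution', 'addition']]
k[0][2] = 'guest'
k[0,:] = ['hearing', 'awareness', 'guest']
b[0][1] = 'significance'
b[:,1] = ['significance', 'basis', 'music']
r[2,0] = 'success'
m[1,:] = ['recording', 'army', 'height']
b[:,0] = ['error', 'tea', 'paper']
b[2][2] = 'organization'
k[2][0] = 'perception'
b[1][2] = 'city'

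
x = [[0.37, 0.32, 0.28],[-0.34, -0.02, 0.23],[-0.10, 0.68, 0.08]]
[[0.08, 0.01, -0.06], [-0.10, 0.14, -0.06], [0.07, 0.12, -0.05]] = x @ [[0.19,-0.25,0.04], [0.14,0.11,-0.05], [-0.12,0.23,-0.2]]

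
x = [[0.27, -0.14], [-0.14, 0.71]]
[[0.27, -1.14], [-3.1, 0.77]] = x @ [[-1.40,-4.08], [-4.64,0.28]]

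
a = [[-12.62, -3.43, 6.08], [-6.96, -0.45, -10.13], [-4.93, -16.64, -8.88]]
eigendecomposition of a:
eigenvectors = [[(0.26+0.46j),0.26-0.46j,0.27+0.00j], [(-0.39+0.08j),-0.39-0.08j,-0.76+0.00j], [-0.74+0.00j,(-0.74-0j),0.59+0.00j]]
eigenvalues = [(-15.99+4.93j), (-15.99-4.93j), (10.03+0j)]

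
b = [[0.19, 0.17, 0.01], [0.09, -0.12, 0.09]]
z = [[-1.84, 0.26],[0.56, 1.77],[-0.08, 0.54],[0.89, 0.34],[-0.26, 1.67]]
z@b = [[-0.33,-0.34,0.0],[0.27,-0.12,0.16],[0.03,-0.08,0.05],[0.20,0.11,0.04],[0.1,-0.24,0.15]]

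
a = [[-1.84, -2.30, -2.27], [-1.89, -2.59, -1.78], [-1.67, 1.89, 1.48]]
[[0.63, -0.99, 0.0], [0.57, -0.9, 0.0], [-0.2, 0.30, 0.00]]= a @[[-0.08, 0.13, 0.00], [-0.05, 0.08, 0.00], [-0.16, 0.25, 0.0]]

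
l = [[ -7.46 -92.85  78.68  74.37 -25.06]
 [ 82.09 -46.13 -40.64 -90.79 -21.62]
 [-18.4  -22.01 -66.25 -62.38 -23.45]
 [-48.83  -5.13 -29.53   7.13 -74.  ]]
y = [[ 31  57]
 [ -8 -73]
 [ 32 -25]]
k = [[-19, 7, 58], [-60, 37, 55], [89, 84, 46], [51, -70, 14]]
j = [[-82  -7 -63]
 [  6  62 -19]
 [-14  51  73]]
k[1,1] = 37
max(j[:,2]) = 73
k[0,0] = -19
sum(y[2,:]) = 7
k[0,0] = -19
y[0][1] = 57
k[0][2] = 58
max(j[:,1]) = 62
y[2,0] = 32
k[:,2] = [58, 55, 46, 14]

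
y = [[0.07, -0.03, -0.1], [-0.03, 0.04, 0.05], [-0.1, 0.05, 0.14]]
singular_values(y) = [0.23, 0.02, 0.0]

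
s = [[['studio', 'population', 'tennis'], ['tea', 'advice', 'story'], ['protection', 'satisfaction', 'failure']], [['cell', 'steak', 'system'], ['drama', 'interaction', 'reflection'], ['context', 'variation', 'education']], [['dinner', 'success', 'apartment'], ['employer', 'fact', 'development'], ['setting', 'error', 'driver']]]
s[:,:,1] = [['population', 'advice', 'satisfaction'], ['steak', 'interaction', 'variation'], ['success', 'fact', 'error']]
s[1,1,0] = 'drama'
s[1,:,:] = [['cell', 'steak', 'system'], ['drama', 'interaction', 'reflection'], ['context', 'variation', 'education']]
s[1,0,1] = 'steak'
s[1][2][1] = 'variation'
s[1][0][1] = 'steak'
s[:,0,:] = [['studio', 'population', 'tennis'], ['cell', 'steak', 'system'], ['dinner', 'success', 'apartment']]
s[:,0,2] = ['tennis', 'system', 'apartment']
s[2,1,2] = 'development'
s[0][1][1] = 'advice'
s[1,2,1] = 'variation'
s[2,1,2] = 'development'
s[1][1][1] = 'interaction'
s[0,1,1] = 'advice'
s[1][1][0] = 'drama'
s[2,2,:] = ['setting', 'error', 'driver']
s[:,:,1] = [['population', 'advice', 'satisfaction'], ['steak', 'interaction', 'variation'], ['success', 'fact', 'error']]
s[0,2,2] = 'failure'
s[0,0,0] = 'studio'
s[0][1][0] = 'tea'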